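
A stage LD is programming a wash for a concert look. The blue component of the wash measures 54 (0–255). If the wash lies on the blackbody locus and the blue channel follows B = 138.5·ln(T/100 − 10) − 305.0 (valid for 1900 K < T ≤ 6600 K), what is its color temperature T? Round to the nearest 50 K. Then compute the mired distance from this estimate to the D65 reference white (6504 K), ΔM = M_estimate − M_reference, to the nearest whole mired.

+272 mireds

ln(t − 10) = (54 + 305.0) / 138.5 = 2.5921.
t − 10 = e^2.5921 = 13.357, so t = 23.357.
T = 100·t = 2336 K → 2350 K to the nearest 50 K.
M_estimate = 10⁶/2350 = 425.53; M_reference = 10⁶/6504 = 153.75.
ΔM = 425.53 − 153.75 = 271.78 → +272 mireds.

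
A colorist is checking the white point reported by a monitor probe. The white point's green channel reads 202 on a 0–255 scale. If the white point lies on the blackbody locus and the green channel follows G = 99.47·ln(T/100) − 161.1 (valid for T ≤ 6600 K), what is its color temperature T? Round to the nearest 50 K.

3850 K

ln t = (202 + 161.1) / 99.47 = 3.6503.
t = e^3.6503 = 38.488.
T = 100·t = 3849 K → 3850 K to the nearest 50 K.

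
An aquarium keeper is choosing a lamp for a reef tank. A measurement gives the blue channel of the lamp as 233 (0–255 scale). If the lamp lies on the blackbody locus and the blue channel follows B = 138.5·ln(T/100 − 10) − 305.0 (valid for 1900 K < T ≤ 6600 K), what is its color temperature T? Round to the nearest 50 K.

5850 K

ln(t − 10) = (233 + 305.0) / 138.5 = 3.8845.
t − 10 = e^3.8845 = 48.641, so t = 58.641.
T = 100·t = 5864 K → 5850 K to the nearest 50 K.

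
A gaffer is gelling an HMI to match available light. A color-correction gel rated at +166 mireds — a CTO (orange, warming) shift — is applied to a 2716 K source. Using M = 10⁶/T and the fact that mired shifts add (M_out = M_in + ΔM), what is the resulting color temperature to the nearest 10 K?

1870 K

M_in = 10⁶/2716 = 368.19 mireds.
M_out = 368.19 + (+166) = 534.19 mireds.
T_out = 10⁶/534.19 = 1872.0 K → 1870 K.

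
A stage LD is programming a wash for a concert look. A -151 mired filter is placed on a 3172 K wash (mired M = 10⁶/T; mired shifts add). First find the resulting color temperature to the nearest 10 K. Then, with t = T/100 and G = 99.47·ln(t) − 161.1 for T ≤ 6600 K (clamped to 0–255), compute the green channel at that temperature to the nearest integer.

248

M_in = 10⁶/3172 = 315.26; M_out = 315.26 + (-151) = 164.26.
T_out = 10⁶/164.26 = 6088.0 K → 6090 K; t = 60.9.
G = 99.47·ln 60.9 − 161.1 = 99.47·4.1092 − 161.1 = 247.645.
Rounded: 248.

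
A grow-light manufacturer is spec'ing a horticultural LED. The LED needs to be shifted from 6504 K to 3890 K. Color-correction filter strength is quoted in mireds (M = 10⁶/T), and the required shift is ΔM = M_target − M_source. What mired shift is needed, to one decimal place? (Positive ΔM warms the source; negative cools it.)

M_source = 10⁶/6504 = 153.752; M_target = 10⁶/3890 = 257.069.
ΔM = 257.069 − 153.752 = 103.318 → +103.3 mireds, a warming shift.

+103.3 mireds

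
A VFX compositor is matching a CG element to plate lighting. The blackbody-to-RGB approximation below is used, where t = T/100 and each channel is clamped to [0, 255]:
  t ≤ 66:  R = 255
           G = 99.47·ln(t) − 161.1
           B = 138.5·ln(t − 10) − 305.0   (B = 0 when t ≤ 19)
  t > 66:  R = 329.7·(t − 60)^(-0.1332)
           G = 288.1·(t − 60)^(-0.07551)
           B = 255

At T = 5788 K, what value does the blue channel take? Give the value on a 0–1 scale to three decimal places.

0.905

t = 5788/100 = 57.88; the t ≤ 66 branch applies.
B = 138.5·ln(57.88 − 10) − 305.0 = 138.5·ln 47.88 − 305.0 = 138.5·3.8687 − 305.0 = 230.815.
On a 0–1 scale: 230.815/255 = 0.9052 → 0.905.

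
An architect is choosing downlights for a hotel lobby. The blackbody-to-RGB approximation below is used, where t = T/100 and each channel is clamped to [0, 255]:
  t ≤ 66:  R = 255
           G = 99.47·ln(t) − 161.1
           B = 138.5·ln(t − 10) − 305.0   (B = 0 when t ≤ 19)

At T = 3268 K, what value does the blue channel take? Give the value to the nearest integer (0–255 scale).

127

t = 3268/100 = 32.68; the t ≤ 66 branch applies.
B = 138.5·ln(32.68 − 10) − 305.0 = 138.5·ln 22.68 − 305.0 = 138.5·3.1215 − 305.0 = 127.325.
Rounded: 127.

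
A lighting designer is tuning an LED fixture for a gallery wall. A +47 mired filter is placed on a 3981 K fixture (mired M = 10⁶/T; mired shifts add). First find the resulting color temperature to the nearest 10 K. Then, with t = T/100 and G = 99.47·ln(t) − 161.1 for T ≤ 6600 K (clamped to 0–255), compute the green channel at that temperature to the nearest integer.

M_in = 10⁶/3981 = 251.19; M_out = 251.19 + (+47) = 298.19.
T_out = 10⁶/298.19 = 3353.5 K → 3350 K; t = 33.5.
G = 99.47·ln 33.5 − 161.1 = 99.47·3.5115 − 161.1 = 188.193.
Rounded: 188.

188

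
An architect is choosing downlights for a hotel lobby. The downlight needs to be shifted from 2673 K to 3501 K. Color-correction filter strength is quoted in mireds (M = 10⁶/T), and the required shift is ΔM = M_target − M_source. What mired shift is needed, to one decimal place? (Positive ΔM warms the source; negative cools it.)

-88.5 mireds

M_source = 10⁶/2673 = 374.111; M_target = 10⁶/3501 = 285.633.
ΔM = 285.633 − 374.111 = -88.479 → -88.5 mireds, a cooling shift.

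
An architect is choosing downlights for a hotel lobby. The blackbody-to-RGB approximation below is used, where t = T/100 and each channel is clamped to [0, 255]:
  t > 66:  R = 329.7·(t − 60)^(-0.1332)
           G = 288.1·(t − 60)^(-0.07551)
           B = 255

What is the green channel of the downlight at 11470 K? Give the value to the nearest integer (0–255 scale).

213

t = 11470/100 = 114.7; the t > 66 branch applies.
G = 288.1·(114.7 − 60)^(-0.07551) = 288.1·54.7^(-0.07551) = 288.1·0.73920 = 212.965.
Rounded: 213.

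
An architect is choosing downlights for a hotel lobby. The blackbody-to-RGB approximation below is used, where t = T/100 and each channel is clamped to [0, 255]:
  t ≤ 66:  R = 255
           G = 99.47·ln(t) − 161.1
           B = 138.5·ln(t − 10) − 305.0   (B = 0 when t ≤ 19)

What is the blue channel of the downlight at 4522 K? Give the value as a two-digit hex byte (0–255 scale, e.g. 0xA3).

0xBC

t = 4522/100 = 45.22; the t ≤ 66 branch applies.
B = 138.5·ln(45.22 − 10) − 305.0 = 138.5·ln 35.22 − 305.0 = 138.5·3.5616 − 305.0 = 188.284.
Rounded: 188; in hex, 0xBC.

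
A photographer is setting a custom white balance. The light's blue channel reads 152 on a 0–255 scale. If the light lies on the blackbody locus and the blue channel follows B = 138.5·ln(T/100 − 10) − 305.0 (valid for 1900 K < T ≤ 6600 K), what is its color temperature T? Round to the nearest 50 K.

3700 K

ln(t − 10) = (152 + 305.0) / 138.5 = 3.2996.
t − 10 = e^3.2996 = 27.103, so t = 37.103.
T = 100·t = 3710 K → 3700 K to the nearest 50 K.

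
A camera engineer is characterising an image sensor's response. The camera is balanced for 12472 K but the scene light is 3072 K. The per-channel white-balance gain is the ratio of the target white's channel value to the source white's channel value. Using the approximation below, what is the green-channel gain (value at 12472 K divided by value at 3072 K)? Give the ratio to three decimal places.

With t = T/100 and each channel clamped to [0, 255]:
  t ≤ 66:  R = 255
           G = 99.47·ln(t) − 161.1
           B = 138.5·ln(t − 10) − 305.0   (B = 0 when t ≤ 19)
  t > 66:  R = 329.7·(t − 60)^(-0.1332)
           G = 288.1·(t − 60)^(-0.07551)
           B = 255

1.171

At 3072 K (t = 30.72):
  G = 99.47·ln 30.72 − 161.1 = 99.47·3.4249 − 161.1 = 179.576.
At 12472 K (t = 124.72):
  G = 288.1·(124.72 − 60)^(-0.07551) = 288.1·64.72^(-0.07551) = 288.1·0.72987 = 210.277.
Gain = 210.277 / 179.576 = 1.1710 → 1.171.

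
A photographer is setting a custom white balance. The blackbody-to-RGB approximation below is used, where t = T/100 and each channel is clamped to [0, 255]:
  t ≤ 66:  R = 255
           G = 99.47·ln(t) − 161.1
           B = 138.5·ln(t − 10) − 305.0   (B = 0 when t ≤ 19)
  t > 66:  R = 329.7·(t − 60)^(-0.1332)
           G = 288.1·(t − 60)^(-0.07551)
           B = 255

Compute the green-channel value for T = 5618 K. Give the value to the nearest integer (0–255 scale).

240

t = 5618/100 = 56.18; the t ≤ 66 branch applies.
G = 99.47·ln 56.18 − 161.1 = 99.47·4.0286 − 161.1 = 239.621.
Rounded: 240.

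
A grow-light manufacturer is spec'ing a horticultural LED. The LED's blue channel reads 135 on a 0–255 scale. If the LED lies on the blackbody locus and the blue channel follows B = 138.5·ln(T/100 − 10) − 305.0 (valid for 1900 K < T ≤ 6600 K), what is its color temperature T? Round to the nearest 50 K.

3400 K

ln(t − 10) = (135 + 305.0) / 138.5 = 3.1769.
t − 10 = e^3.1769 = 23.972, so t = 33.972.
T = 100·t = 3397 K → 3400 K to the nearest 50 K.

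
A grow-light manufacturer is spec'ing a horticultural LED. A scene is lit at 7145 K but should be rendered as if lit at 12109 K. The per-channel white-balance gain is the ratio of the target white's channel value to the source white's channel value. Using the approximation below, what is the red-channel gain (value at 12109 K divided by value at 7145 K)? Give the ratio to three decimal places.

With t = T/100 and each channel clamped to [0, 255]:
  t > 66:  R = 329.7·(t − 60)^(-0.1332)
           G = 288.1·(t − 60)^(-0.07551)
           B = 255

At 7145 K (t = 71.45):
  R = 329.7·(71.45 − 60)^(-0.1332) = 329.7·11.45^(-0.1332) = 329.7·0.72272 = 238.279.
At 12109 K (t = 121.09):
  R = 329.7·(121.09 − 60)^(-0.1332) = 329.7·61.09^(-0.1332) = 329.7·0.57824 = 190.646.
Gain = 190.646 / 238.279 = 0.8001 → 0.800.

0.800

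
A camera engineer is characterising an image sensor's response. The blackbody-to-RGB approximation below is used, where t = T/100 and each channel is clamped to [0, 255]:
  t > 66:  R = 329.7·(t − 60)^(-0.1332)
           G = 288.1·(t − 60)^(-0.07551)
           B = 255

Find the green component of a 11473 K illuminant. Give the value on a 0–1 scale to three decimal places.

t = 11473/100 = 114.73; the t > 66 branch applies.
G = 288.1·(114.73 − 60)^(-0.07551) = 288.1·54.73^(-0.07551) = 288.1·0.73917 = 212.956.
On a 0–1 scale: 212.956/255 = 0.8351 → 0.835.

0.835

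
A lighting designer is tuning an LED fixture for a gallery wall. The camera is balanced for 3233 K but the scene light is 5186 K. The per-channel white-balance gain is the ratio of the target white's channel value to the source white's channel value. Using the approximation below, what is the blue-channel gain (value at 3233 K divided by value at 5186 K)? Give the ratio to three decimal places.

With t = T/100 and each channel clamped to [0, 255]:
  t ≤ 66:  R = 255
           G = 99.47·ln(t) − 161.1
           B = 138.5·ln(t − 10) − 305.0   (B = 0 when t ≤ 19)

At 5186 K (t = 51.86):
  B = 138.5·ln(51.86 − 10) − 305.0 = 138.5·ln 41.86 − 305.0 = 138.5·3.7343 − 305.0 = 212.205.
At 3233 K (t = 32.33):
  B = 138.5·ln(32.33 − 10) − 305.0 = 138.5·ln 22.33 − 305.0 = 138.5·3.1059 − 305.0 = 125.171.
Gain = 125.171 / 212.205 = 0.5899 → 0.590.

0.590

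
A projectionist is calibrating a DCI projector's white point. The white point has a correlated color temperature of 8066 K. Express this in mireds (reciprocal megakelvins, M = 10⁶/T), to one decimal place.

M = 10⁶ / 8066 = 123.977 → 124.0 mireds.

124.0 mireds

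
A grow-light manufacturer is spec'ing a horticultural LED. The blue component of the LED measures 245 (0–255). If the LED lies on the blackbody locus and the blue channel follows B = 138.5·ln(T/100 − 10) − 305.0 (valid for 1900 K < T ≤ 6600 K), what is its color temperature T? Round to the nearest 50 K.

6300 K

ln(t − 10) = (245 + 305.0) / 138.5 = 3.9711.
t − 10 = e^3.9711 = 53.044, so t = 63.044.
T = 100·t = 6304 K → 6300 K to the nearest 50 K.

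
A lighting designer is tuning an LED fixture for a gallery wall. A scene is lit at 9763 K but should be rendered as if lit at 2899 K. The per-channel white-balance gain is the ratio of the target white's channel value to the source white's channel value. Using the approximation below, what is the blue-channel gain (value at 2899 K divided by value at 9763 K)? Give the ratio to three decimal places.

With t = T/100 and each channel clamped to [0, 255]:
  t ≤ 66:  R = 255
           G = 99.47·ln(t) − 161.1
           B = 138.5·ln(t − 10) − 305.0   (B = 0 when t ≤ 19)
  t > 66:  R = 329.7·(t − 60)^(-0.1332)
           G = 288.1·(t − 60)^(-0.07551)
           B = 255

0.403

At 9763 K (t = 97.63):
  B = 255 by definition for t > 66.
At 2899 K (t = 28.99):
  B = 138.5·ln(28.99 − 10) − 305.0 = 138.5·ln 18.99 − 305.0 = 138.5·2.9439 − 305.0 = 102.732.
Gain = 102.732 / 255.000 = 0.4029 → 0.403.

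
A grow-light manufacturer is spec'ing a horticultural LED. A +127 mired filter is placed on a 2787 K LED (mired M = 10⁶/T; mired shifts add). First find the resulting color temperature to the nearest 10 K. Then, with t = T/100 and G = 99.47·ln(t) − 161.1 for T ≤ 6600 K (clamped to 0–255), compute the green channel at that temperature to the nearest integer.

M_in = 10⁶/2787 = 358.81; M_out = 358.81 + (+127) = 485.81.
T_out = 10⁶/485.81 = 2058.4 K → 2060 K; t = 20.6.
G = 99.47·ln 20.6 − 161.1 = 99.47·3.0253 − 161.1 = 139.826.
Rounded: 140.

140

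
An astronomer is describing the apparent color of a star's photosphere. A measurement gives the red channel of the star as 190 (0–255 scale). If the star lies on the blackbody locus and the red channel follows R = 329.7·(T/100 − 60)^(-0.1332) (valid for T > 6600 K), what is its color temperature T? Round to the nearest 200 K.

(t − 60)^(-0.1332) = 190/329.7 = 0.57628.
t − 60 = 0.57628^(1/-0.1332) = 0.57628^(-7.508) = 62.667, so t = 122.667.
T = 100·t = 12267 K → 12200 K to the nearest 200 K.

12200 K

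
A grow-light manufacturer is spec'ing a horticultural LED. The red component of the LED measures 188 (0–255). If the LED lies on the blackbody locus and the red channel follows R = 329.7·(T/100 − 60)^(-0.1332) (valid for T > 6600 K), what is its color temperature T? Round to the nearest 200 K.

(t − 60)^(-0.1332) = 188/329.7 = 0.57022.
t − 60 = 0.57022^(1/-0.1332) = 0.57022^(-7.508) = 67.848, so t = 127.848.
T = 100·t = 12785 K → 12800 K to the nearest 200 K.

12800 K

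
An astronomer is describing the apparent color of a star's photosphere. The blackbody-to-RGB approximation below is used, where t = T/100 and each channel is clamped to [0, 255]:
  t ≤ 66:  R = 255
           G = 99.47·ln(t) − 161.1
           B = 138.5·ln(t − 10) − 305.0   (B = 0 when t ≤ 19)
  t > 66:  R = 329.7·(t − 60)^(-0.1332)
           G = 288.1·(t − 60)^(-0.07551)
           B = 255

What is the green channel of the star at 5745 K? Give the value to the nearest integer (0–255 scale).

242

t = 5745/100 = 57.45; the t ≤ 66 branch applies.
G = 99.47·ln 57.45 − 161.1 = 99.47·4.0509 − 161.1 = 241.845.
Rounded: 242.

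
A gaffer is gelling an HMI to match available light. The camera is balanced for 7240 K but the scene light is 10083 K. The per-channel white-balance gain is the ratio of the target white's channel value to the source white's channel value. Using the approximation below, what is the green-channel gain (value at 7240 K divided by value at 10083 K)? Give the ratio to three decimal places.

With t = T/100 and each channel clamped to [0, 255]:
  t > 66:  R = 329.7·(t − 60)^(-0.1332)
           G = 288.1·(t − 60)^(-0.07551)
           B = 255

At 10083 K (t = 100.83):
  G = 288.1·(100.83 − 60)^(-0.07551) = 288.1·40.83^(-0.07551) = 288.1·0.75571 = 217.720.
At 7240 K (t = 72.4):
  G = 288.1·(72.4 − 60)^(-0.07551) = 288.1·12.4^(-0.07551) = 288.1·0.82687 = 238.220.
Gain = 238.220 / 217.720 = 1.0942 → 1.094.

1.094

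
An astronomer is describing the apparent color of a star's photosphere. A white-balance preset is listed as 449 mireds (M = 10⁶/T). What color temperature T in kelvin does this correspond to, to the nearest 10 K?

2230 K

T = 10⁶ / 449 = 2227.17 K → 2230 K.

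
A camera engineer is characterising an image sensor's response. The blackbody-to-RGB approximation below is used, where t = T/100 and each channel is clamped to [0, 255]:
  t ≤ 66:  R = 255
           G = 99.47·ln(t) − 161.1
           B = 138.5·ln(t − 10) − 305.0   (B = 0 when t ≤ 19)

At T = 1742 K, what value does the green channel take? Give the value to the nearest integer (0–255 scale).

t = 1742/100 = 17.42; the t ≤ 66 branch applies.
G = 99.47·ln 17.42 − 161.1 = 99.47·2.8576 − 161.1 = 123.147.
Rounded: 123.

123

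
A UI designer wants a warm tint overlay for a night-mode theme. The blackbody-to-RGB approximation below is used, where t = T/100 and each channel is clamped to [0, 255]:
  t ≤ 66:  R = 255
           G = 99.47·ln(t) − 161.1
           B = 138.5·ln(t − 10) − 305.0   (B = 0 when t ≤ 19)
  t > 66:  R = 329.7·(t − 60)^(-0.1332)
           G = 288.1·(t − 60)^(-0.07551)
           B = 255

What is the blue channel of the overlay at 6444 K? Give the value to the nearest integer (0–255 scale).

t = 6444/100 = 64.44; the t ≤ 66 branch applies.
B = 138.5·ln(64.44 − 10) − 305.0 = 138.5·ln 54.44 − 305.0 = 138.5·3.9971 − 305.0 = 248.598.
Rounded: 249.

249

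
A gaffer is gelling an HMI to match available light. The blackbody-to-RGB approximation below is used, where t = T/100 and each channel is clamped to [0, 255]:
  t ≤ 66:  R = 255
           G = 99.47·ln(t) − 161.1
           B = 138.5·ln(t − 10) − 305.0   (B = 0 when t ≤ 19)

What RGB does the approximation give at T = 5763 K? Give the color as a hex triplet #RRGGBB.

t = 5763/100 = 57.63; the t ≤ 66 branch applies.
R = 255 by definition for t ≤ 66.
G = 99.47·ln 57.63 − 161.1 = 99.47·4.0540 − 161.1 = 242.156.
B = 138.5·ln(57.63 − 10) − 305.0 = 138.5·ln 47.63 − 305.0 = 138.5·3.8635 − 305.0 = 230.090.
Rounded: (255, 242, 230).
In hex: #FFF2E6.

#FFF2E6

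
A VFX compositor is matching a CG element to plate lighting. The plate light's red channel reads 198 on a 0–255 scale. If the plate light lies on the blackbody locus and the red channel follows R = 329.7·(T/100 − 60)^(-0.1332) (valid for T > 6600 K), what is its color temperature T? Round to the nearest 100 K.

10600 K

(t − 60)^(-0.1332) = 198/329.7 = 0.60055.
t − 60 = 0.60055^(1/-0.1332) = 0.60055^(-7.508) = 45.980, so t = 105.980.
T = 100·t = 10598 K → 10600 K to the nearest 100 K.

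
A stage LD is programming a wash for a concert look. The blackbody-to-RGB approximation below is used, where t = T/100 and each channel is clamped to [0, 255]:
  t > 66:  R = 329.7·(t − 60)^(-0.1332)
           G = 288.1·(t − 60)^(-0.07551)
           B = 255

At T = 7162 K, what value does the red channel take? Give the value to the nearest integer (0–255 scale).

238

t = 7162/100 = 71.62; the t > 66 branch applies.
R = 329.7·(71.62 − 60)^(-0.1332) = 329.7·11.62^(-0.1332) = 329.7·0.72130 = 237.812.
Rounded: 238.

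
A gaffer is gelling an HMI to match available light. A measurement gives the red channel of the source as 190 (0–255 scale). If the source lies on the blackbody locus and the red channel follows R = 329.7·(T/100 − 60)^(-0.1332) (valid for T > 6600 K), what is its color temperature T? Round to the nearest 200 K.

12200 K

(t − 60)^(-0.1332) = 190/329.7 = 0.57628.
t − 60 = 0.57628^(1/-0.1332) = 0.57628^(-7.508) = 62.667, so t = 122.667.
T = 100·t = 12267 K → 12200 K to the nearest 200 K.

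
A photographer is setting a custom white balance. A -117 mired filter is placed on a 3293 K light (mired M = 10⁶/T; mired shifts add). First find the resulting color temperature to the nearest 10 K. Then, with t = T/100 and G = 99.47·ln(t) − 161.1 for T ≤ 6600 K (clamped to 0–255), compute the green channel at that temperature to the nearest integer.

235

M_in = 10⁶/3293 = 303.67; M_out = 303.67 + (-117) = 186.67.
T_out = 10⁶/186.67 = 5356.9 K → 5360 K; t = 53.6.
G = 99.47·ln 53.6 − 161.1 = 99.47·3.9815 − 161.1 = 234.945.
Rounded: 235.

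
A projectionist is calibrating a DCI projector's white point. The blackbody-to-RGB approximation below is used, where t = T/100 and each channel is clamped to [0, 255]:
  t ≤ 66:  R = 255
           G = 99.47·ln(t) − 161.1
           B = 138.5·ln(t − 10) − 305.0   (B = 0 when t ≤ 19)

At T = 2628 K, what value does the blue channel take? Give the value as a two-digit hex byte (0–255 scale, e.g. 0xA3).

t = 2628/100 = 26.28; the t ≤ 66 branch applies.
B = 138.5·ln(26.28 − 10) − 305.0 = 138.5·ln 16.28 − 305.0 = 138.5·2.7899 − 305.0 = 81.406.
Rounded: 81; in hex, 0x51.

0x51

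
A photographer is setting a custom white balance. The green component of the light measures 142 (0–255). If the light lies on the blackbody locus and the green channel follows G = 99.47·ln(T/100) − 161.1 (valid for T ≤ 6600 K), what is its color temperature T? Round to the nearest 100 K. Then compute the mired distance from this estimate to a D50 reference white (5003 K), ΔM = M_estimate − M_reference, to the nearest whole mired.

ln t = (142 + 161.1) / 99.47 = 3.0471.
t = e^3.0471 = 21.055.
T = 100·t = 2106 K → 2100 K to the nearest 100 K.
M_estimate = 10⁶/2100 = 476.19; M_reference = 10⁶/5003 = 199.88.
ΔM = 476.19 − 199.88 = 276.31 → +276 mireds.

+276 mireds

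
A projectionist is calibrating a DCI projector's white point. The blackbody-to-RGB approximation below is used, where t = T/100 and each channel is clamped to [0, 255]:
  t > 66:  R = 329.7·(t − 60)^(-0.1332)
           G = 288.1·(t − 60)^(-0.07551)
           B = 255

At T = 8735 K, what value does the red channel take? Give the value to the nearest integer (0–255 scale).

t = 8735/100 = 87.35; the t > 66 branch applies.
R = 329.7·(87.35 − 60)^(-0.1332) = 329.7·27.35^(-0.1332) = 329.7·0.64357 = 212.186.
Rounded: 212.

212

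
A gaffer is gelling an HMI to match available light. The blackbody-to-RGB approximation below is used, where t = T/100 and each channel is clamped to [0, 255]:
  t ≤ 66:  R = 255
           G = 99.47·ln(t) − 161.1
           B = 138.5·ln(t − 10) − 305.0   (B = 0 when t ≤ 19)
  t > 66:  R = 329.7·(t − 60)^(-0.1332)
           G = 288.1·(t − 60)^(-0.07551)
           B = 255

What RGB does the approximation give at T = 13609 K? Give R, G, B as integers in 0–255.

R=185, G=208, B=255

t = 13609/100 = 136.09; the t > 66 branch applies.
R = 329.7·(136.09 − 60)^(-0.1332) = 329.7·76.09^(-0.1332) = 329.7·0.56157 = 185.151.
G = 288.1·(136.09 − 60)^(-0.07551) = 288.1·76.09^(-0.07551) = 288.1·0.72101 = 207.723.
B = 255 by definition for t > 66.
Rounded: (185, 208, 255).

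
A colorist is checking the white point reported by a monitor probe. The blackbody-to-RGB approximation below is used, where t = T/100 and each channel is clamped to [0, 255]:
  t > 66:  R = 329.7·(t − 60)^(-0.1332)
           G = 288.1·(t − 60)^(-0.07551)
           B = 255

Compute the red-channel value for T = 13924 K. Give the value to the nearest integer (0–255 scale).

t = 13924/100 = 139.24; the t > 66 branch applies.
R = 329.7·(139.24 − 60)^(-0.1332) = 329.7·79.24^(-0.1332) = 329.7·0.55855 = 184.153.
Rounded: 184.

184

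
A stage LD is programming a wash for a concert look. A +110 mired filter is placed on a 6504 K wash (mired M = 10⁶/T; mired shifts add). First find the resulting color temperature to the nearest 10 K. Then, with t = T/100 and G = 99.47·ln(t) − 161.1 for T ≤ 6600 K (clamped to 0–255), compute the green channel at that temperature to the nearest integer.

200

M_in = 10⁶/6504 = 153.75; M_out = 153.75 + (+110) = 263.75.
T_out = 10⁶/263.75 = 3791.4 K → 3790 K; t = 37.9.
G = 99.47·ln 37.9 − 161.1 = 99.47·3.6350 − 161.1 = 200.469.
Rounded: 200.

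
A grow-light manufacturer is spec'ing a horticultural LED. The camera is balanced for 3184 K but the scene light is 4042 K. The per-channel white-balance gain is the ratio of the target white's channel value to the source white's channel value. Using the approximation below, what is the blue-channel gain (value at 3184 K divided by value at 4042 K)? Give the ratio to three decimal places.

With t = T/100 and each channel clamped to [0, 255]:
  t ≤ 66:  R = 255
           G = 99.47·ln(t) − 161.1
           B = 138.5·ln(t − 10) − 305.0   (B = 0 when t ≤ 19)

0.727

At 4042 K (t = 40.42):
  B = 138.5·ln(40.42 − 10) − 305.0 = 138.5·ln 30.42 − 305.0 = 138.5·3.4151 − 305.0 = 167.991.
At 3184 K (t = 31.84):
  B = 138.5·ln(31.84 − 10) − 305.0 = 138.5·ln 21.84 − 305.0 = 138.5·3.0837 − 305.0 = 122.098.
Gain = 122.098 / 167.991 = 0.7268 → 0.727.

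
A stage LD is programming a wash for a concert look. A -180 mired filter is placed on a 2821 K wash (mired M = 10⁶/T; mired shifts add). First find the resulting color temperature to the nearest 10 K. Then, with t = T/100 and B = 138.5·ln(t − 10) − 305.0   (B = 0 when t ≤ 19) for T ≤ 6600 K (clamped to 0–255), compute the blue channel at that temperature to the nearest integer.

M_in = 10⁶/2821 = 354.48; M_out = 354.48 + (-180) = 174.48.
T_out = 10⁶/174.48 = 5731.2 K → 5730 K; t = 57.3.
B = 138.5·ln(57.3 − 10) − 305.0 = 138.5·ln 47.3 − 305.0 = 138.5·3.8565 − 305.0 = 229.127.
Rounded: 229.

229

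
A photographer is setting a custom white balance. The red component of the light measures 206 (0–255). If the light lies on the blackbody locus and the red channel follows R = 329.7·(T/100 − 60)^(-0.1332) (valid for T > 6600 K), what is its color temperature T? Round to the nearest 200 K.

(t − 60)^(-0.1332) = 206/329.7 = 0.62481.
t − 60 = 0.62481^(1/-0.1332) = 0.62481^(-7.508) = 34.152, so t = 94.152.
T = 100·t = 9415 K → 9400 K to the nearest 200 K.

9400 K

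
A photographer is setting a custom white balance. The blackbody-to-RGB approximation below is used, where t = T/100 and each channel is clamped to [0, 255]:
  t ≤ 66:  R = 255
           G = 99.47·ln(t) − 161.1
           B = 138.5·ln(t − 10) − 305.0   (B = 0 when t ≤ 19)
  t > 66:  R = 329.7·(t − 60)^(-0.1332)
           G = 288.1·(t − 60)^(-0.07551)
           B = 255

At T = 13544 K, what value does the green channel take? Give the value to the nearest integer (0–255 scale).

t = 13544/100 = 135.44; the t > 66 branch applies.
G = 288.1·(135.44 − 60)^(-0.07551) = 288.1·75.44^(-0.07551) = 288.1·0.72148 = 207.857.
Rounded: 208.

208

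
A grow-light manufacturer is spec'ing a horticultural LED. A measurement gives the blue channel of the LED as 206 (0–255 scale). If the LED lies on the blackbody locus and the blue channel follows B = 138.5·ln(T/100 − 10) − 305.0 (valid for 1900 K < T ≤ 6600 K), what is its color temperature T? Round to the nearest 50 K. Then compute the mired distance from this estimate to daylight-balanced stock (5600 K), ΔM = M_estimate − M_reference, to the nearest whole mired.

+21 mireds

ln(t − 10) = (206 + 305.0) / 138.5 = 3.6895.
t − 10 = e^3.6895 = 40.026, so t = 50.026.
T = 100·t = 5003 K → 5000 K to the nearest 50 K.
M_estimate = 10⁶/5000 = 200.00; M_reference = 10⁶/5600 = 178.57.
ΔM = 200.00 − 178.57 = 21.43 → +21 mireds.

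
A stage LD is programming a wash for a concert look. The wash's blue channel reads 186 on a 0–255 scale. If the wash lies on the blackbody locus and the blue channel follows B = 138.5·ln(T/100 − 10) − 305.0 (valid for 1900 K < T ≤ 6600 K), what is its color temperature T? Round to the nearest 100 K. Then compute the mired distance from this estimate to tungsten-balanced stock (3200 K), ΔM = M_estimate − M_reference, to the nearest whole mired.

-90 mireds

ln(t − 10) = (186 + 305.0) / 138.5 = 3.5451.
t − 10 = e^3.5451 = 34.644, so t = 44.644.
T = 100·t = 4464 K → 4500 K to the nearest 100 K.
M_estimate = 10⁶/4500 = 222.22; M_reference = 10⁶/3200 = 312.50.
ΔM = 222.22 − 312.50 = -90.28 → -90 mireds.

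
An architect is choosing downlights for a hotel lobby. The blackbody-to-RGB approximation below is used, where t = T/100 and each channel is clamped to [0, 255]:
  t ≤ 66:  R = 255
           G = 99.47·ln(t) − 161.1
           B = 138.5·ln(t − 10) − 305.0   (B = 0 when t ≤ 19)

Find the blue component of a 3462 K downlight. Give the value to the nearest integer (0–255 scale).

t = 3462/100 = 34.62; the t ≤ 66 branch applies.
B = 138.5·ln(34.62 − 10) − 305.0 = 138.5·ln 24.62 − 305.0 = 138.5·3.2036 − 305.0 = 138.693.
Rounded: 139.

139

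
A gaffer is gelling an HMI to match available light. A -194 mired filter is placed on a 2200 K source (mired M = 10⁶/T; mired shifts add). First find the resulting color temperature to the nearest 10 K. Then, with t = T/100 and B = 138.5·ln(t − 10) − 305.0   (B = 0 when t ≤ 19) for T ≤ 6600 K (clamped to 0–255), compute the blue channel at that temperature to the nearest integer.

M_in = 10⁶/2200 = 454.55; M_out = 454.55 + (-194) = 260.55.
T_out = 10⁶/260.55 = 3838.1 K → 3840 K; t = 38.4.
B = 138.5·ln(38.4 − 10) − 305.0 = 138.5·ln 28.4 − 305.0 = 138.5·3.3464 − 305.0 = 158.475.
Rounded: 158.

158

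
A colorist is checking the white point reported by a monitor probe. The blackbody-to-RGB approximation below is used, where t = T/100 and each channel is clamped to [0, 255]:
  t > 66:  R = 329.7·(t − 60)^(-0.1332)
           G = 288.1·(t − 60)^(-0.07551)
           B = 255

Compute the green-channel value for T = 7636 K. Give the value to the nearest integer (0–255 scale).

t = 7636/100 = 76.36; the t > 66 branch applies.
G = 288.1·(76.36 − 60)^(-0.07551) = 288.1·16.36^(-0.07551) = 288.1·0.80974 = 233.287.
Rounded: 233.

233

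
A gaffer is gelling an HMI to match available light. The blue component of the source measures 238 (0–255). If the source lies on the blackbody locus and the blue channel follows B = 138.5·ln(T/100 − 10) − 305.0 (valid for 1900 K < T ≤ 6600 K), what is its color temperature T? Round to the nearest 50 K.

ln(t − 10) = (238 + 305.0) / 138.5 = 3.9206.
t − 10 = e^3.9206 = 50.430, so t = 60.430.
T = 100·t = 6043 K → 6050 K to the nearest 50 K.

6050 K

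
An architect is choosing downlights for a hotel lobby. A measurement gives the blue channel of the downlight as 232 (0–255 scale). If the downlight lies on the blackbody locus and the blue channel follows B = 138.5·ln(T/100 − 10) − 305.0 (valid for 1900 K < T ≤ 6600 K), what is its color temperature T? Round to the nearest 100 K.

5800 K

ln(t − 10) = (232 + 305.0) / 138.5 = 3.8773.
t − 10 = e^3.8773 = 48.292, so t = 58.292.
T = 100·t = 5829 K → 5800 K to the nearest 100 K.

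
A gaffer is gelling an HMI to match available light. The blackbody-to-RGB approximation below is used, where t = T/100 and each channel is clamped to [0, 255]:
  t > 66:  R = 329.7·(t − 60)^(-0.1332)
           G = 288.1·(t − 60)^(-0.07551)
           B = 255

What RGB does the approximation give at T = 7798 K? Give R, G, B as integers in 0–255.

R=224, G=232, B=255

t = 7798/100 = 77.98; the t > 66 branch applies.
R = 329.7·(77.98 − 60)^(-0.1332) = 329.7·17.98^(-0.1332) = 329.7·0.68055 = 224.378.
G = 288.1·(77.98 − 60)^(-0.07551) = 288.1·17.98^(-0.07551) = 288.1·0.80399 = 231.630.
B = 255 by definition for t > 66.
Rounded: (224, 232, 255).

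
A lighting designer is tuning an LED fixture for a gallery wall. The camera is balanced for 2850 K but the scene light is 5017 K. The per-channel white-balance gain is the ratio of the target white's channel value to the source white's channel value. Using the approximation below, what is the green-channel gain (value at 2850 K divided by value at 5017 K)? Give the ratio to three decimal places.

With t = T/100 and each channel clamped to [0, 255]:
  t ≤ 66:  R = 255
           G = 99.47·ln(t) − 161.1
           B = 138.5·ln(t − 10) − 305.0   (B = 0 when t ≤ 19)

At 5017 K (t = 50.17):
  G = 99.47·ln 50.17 − 161.1 = 99.47·3.9154 − 161.1 = 228.367.
At 2850 K (t = 28.5):
  G = 99.47·ln 28.5 − 161.1 = 99.47·3.3499 − 161.1 = 172.115.
Gain = 172.115 / 228.367 = 0.7537 → 0.754.

0.754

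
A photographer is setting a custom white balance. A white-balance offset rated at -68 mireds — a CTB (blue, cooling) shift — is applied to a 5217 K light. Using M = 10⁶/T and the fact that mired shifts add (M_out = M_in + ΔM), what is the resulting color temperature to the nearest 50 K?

M_in = 10⁶/5217 = 191.68 mireds.
M_out = 191.68 + (-68) = 123.68 mireds.
T_out = 10⁶/123.68 = 8085.3 K → 8100 K.

8100 K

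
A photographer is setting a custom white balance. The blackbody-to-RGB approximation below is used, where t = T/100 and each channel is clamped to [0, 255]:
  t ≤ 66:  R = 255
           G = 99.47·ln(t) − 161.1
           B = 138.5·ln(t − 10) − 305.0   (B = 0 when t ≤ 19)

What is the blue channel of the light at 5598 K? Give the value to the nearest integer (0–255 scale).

t = 5598/100 = 55.98; the t ≤ 66 branch applies.
B = 138.5·ln(55.98 − 10) − 305.0 = 138.5·ln 45.98 − 305.0 = 138.5·3.8282 − 305.0 = 225.207.
Rounded: 225.

225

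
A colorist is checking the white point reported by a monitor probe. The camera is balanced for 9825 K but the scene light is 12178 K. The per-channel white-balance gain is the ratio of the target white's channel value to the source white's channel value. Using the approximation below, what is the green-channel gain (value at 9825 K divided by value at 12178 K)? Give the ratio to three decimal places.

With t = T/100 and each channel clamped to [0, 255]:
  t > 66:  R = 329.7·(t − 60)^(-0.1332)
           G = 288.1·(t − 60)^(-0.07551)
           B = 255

1.037

At 12178 K (t = 121.78):
  G = 288.1·(121.78 − 60)^(-0.07551) = 288.1·61.78^(-0.07551) = 288.1·0.73244 = 211.016.
At 9825 K (t = 98.25):
  G = 288.1·(98.25 − 60)^(-0.07551) = 288.1·38.25^(-0.07551) = 288.1·0.75944 = 218.796.
Gain = 218.796 / 211.016 = 1.0369 → 1.037.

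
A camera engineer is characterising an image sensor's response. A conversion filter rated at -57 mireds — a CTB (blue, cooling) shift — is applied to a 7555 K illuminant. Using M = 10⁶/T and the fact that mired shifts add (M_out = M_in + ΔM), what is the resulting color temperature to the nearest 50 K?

M_in = 10⁶/7555 = 132.36 mireds.
M_out = 132.36 + (-57) = 75.36 mireds.
T_out = 10⁶/75.36 = 13269.2 K → 13250 K.

13250 K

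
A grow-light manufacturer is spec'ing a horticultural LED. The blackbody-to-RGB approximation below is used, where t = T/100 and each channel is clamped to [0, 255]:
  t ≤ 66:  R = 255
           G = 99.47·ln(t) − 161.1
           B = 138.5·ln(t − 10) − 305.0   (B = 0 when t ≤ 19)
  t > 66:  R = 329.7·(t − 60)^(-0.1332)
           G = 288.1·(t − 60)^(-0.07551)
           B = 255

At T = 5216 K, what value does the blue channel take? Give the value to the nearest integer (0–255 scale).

t = 5216/100 = 52.16; the t ≤ 66 branch applies.
B = 138.5·ln(52.16 − 10) − 305.0 = 138.5·ln 42.16 − 305.0 = 138.5·3.7415 − 305.0 = 213.194.
Rounded: 213.

213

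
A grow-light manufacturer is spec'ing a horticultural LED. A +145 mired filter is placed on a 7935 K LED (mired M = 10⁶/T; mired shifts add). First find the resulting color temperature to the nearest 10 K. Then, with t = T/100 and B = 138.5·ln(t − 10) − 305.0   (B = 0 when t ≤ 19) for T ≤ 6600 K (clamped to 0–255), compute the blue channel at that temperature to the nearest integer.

M_in = 10⁶/7935 = 126.02; M_out = 126.02 + (+145) = 271.02.
T_out = 10⁶/271.02 = 3689.7 K → 3690 K; t = 36.9.
B = 138.5·ln(36.9 − 10) − 305.0 = 138.5·ln 26.9 − 305.0 = 138.5·3.2921 − 305.0 = 150.959.
Rounded: 151.

151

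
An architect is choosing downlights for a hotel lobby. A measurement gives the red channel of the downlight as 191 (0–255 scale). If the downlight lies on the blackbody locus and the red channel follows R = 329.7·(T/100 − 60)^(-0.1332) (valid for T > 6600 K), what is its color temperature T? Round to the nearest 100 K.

(t − 60)^(-0.1332) = 191/329.7 = 0.57931.
t − 60 = 0.57931^(1/-0.1332) = 0.57931^(-7.508) = 60.245, so t = 120.245.
T = 100·t = 12025 K → 12000 K to the nearest 100 K.

12000 K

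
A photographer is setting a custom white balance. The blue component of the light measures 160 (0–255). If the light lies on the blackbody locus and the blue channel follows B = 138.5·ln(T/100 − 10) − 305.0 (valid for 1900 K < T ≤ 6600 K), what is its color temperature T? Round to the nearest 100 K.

ln(t − 10) = (160 + 305.0) / 138.5 = 3.3574.
t − 10 = e^3.3574 = 28.714, so t = 38.714.
T = 100·t = 3871 K → 3900 K to the nearest 100 K.

3900 K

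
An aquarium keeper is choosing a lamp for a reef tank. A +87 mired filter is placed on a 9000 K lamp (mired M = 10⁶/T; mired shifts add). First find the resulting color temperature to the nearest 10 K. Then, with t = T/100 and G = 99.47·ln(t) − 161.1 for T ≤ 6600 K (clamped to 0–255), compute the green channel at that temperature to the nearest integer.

M_in = 10⁶/9000 = 111.11; M_out = 111.11 + (+87) = 198.11.
T_out = 10⁶/198.11 = 5047.7 K → 5050 K; t = 50.5.
G = 99.47·ln 50.5 − 161.1 = 99.47·3.9220 − 161.1 = 229.019.
Rounded: 229.

229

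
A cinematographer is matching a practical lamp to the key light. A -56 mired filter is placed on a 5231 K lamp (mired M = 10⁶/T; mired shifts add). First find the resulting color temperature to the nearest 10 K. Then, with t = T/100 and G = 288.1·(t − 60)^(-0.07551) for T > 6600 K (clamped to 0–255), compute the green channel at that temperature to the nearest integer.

236

M_in = 10⁶/5231 = 191.17; M_out = 191.17 + (-56) = 135.17.
T_out = 10⁶/135.17 = 7398.2 K → 7400 K; t = 74.
G = 288.1·(74 − 60)^(-0.07551) = 288.1·14^(-0.07551) = 288.1·0.81932 = 236.047.
Rounded: 236.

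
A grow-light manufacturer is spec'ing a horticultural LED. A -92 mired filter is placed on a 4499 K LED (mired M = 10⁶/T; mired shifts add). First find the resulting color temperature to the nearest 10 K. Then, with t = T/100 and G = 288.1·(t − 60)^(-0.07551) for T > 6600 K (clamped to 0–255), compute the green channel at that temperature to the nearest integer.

233

M_in = 10⁶/4499 = 222.27; M_out = 222.27 + (-92) = 130.27.
T_out = 10⁶/130.27 = 7676.3 K → 7680 K; t = 76.8.
G = 288.1·(76.8 − 60)^(-0.07551) = 288.1·16.8^(-0.07551) = 288.1·0.80812 = 232.820.
Rounded: 233.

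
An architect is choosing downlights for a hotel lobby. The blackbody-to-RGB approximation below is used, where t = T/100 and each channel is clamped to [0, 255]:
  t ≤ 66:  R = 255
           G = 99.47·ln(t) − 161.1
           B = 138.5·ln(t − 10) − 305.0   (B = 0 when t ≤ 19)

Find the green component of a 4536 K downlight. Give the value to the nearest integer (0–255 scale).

t = 4536/100 = 45.36; the t ≤ 66 branch applies.
G = 99.47·ln 45.36 − 161.1 = 99.47·3.8146 − 161.1 = 218.341.
Rounded: 218.

218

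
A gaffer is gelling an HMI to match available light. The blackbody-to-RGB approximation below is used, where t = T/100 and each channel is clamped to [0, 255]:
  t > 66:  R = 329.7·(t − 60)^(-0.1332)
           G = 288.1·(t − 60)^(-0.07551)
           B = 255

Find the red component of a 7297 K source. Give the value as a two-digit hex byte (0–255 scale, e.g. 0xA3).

t = 7297/100 = 72.97; the t > 66 branch applies.
R = 329.7·(72.97 − 60)^(-0.1332) = 329.7·12.97^(-0.1332) = 329.7·0.71081 = 234.356.
Rounded: 234; in hex, 0xEA.

0xEA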